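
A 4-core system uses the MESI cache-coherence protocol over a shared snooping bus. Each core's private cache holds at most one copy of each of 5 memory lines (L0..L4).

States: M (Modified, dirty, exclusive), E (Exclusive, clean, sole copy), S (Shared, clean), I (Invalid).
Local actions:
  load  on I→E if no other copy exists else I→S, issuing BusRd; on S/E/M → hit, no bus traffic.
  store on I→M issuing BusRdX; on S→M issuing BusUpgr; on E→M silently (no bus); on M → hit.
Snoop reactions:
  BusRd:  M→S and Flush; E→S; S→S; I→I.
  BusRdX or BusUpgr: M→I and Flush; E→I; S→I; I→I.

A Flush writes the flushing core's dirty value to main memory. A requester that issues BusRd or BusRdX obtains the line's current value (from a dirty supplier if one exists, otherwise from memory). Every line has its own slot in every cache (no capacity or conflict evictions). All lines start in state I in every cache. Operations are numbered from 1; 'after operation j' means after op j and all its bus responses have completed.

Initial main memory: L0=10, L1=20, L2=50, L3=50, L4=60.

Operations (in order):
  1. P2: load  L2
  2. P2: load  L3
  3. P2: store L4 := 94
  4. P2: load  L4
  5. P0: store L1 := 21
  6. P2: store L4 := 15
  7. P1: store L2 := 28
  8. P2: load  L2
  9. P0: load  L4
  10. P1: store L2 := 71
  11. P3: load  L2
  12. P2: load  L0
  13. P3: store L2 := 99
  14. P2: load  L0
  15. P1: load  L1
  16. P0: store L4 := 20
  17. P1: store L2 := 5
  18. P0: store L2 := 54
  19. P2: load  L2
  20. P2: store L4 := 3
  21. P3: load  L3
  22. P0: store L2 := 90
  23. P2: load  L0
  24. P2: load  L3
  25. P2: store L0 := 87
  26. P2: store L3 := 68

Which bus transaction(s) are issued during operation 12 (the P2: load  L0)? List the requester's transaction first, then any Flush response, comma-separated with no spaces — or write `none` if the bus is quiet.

bus = BusRd

[1] P2: load  L2 | P0:I, P1:I, P2:E(50), P3:I | bus: BusRd
[2] P2: load  L3 | P0:I, P1:I, P2:E(50), P3:I | bus: BusRd
[3] P2: store L4 := 94 | P0:I, P1:I, P2:M(94), P3:I | bus: BusRdX
[4] P2: load  L4 | P0:I, P1:I, P2:M(94), P3:I | bus: none
[5] P0: store L1 := 21 | P0:M(21), P1:I, P2:I, P3:I | bus: BusRdX
[6] P2: store L4 := 15 | P0:I, P1:I, P2:M(15), P3:I | bus: none
[7] P1: store L2 := 28 | P0:I, P1:M(28), P2:I, P3:I | bus: BusRdX
[8] P2: load  L2 | P0:I, P1:S(28), P2:S(28), P3:I | bus: BusRd,Flush
[9] P0: load  L4 | P0:S(15), P1:I, P2:S(15), P3:I | bus: BusRd,Flush
[10] P1: store L2 := 71 | P0:I, P1:M(71), P2:I, P3:I | bus: BusUpgr
[11] P3: load  L2 | P0:I, P1:S(71), P2:I, P3:S(71) | bus: BusRd,Flush
[12] P2: load  L0 | P0:I, P1:I, P2:E(10), P3:I | bus: BusRd
[13] P3: store L2 := 99 | P0:I, P1:I, P2:I, P3:M(99) | bus: BusUpgr
[14] P2: load  L0 | P0:I, P1:I, P2:E(10), P3:I | bus: none
[15] P1: load  L1 | P0:S(21), P1:S(21), P2:I, P3:I | bus: BusRd,Flush
[16] P0: store L4 := 20 | P0:M(20), P1:I, P2:I, P3:I | bus: BusUpgr
[17] P1: store L2 := 5 | P0:I, P1:M(5), P2:I, P3:I | bus: BusRdX,Flush
[18] P0: store L2 := 54 | P0:M(54), P1:I, P2:I, P3:I | bus: BusRdX,Flush
[19] P2: load  L2 | P0:S(54), P1:I, P2:S(54), P3:I | bus: BusRd,Flush
[20] P2: store L4 := 3 | P0:I, P1:I, P2:M(3), P3:I | bus: BusRdX,Flush
[21] P3: load  L3 | P0:I, P1:I, P2:S(50), P3:S(50) | bus: BusRd
[22] P0: store L2 := 90 | P0:M(90), P1:I, P2:I, P3:I | bus: BusUpgr
[23] P2: load  L0 | P0:I, P1:I, P2:E(10), P3:I | bus: none
[24] P2: load  L3 | P0:I, P1:I, P2:S(50), P3:S(50) | bus: none
[25] P2: store L0 := 87 | P0:I, P1:I, P2:M(87), P3:I | bus: none
[26] P2: store L3 := 68 | P0:I, P1:I, P2:M(68), P3:I | bus: BusUpgr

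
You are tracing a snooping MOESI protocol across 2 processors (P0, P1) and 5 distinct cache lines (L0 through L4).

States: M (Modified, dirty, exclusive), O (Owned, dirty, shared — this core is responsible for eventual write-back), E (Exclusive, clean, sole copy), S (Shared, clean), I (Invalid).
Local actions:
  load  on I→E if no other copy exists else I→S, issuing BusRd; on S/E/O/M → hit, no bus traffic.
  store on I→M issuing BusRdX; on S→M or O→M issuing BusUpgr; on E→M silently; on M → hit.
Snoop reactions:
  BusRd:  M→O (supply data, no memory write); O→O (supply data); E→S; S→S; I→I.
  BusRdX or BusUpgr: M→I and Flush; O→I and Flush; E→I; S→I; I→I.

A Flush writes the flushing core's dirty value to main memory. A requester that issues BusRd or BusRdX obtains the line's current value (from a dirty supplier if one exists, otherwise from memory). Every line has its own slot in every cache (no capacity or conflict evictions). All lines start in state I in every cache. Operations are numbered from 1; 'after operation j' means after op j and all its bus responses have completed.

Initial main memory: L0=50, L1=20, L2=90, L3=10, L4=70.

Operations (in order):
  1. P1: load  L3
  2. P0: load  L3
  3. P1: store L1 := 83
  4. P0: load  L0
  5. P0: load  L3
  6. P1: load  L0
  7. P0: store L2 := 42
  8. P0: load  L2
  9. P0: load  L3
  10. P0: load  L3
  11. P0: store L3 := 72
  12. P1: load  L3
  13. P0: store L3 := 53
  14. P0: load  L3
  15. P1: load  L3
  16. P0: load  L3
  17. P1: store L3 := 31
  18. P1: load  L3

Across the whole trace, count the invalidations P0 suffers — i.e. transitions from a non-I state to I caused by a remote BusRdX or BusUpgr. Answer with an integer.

invalidations = 1

1. P1: load  L3  bus=[BusRd]  L3: P0=I P1=E  mem[L3]=10
2. P0: load  L3  bus=[BusRd]  L3: P0=S P1=S  mem[L3]=10
3. P1: store L1 := 83  bus=[BusRdX]  L1: P0=I P1=M  mem[L1]=20
4. P0: load  L0  bus=[BusRd]  L0: P0=E P1=I  mem[L0]=50
5. P0: load  L3  bus=[-]  L3: P0=S P1=S  mem[L3]=10
6. P1: load  L0  bus=[BusRd]  L0: P0=S P1=S  mem[L0]=50
7. P0: store L2 := 42  bus=[BusRdX]  L2: P0=M P1=I  mem[L2]=90
8. P0: load  L2  bus=[-]  L2: P0=M P1=I  mem[L2]=90
9. P0: load  L3  bus=[-]  L3: P0=S P1=S  mem[L3]=10
10. P0: load  L3  bus=[-]  L3: P0=S P1=S  mem[L3]=10
11. P0: store L3 := 72  bus=[BusUpgr]  L3: P0=M P1=I  mem[L3]=10
12. P1: load  L3  bus=[BusRd]  L3: P0=O P1=S  mem[L3]=10
13. P0: store L3 := 53  bus=[BusUpgr]  L3: P0=M P1=I  mem[L3]=10
14. P0: load  L3  bus=[-]  L3: P0=M P1=I  mem[L3]=10
15. P1: load  L3  bus=[BusRd]  L3: P0=O P1=S  mem[L3]=10
16. P0: load  L3  bus=[-]  L3: P0=O P1=S  mem[L3]=10
17. P1: store L3 := 31  bus=[BusUpgr,Flush]  L3: P0=I P1=M  mem[L3]=53
18. P1: load  L3  bus=[-]  L3: P0=I P1=M  mem[L3]=53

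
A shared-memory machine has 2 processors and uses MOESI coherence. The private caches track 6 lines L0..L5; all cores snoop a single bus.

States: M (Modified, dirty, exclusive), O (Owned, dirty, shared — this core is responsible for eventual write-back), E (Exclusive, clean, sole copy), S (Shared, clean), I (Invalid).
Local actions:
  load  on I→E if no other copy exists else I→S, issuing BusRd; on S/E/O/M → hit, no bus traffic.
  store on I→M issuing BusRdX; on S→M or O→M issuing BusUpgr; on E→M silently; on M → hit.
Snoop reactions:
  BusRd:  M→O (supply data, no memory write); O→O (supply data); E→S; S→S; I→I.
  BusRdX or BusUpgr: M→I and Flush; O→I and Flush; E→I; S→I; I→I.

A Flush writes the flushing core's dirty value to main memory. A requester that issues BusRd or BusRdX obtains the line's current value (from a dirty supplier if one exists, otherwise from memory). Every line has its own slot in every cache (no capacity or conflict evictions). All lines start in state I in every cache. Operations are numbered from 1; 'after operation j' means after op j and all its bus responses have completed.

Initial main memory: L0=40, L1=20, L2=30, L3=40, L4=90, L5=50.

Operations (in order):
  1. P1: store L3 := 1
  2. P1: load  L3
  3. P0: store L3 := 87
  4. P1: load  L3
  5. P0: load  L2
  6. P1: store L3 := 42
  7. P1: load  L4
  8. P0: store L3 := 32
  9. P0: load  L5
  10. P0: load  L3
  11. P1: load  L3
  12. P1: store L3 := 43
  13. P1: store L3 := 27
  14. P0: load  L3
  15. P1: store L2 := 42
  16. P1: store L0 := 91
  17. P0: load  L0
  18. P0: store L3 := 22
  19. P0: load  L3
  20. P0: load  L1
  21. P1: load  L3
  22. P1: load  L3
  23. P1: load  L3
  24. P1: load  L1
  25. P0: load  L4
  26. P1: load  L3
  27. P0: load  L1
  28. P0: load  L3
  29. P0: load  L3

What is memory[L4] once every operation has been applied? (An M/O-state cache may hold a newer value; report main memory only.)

step 1: P1: store L3 := 1  ⟶  IM  (L3)  txn=BusRdX  M[L3]=40
step 2: P1: load  L3  ⟶  IM  (L3)  txn=∅  M[L3]=40
step 3: P0: store L3 := 87  ⟶  MI  (L3)  txn=BusRdX+Flush  M[L3]=1
step 4: P1: load  L3  ⟶  OS  (L3)  txn=BusRd  M[L3]=1
step 5: P0: load  L2  ⟶  EI  (L2)  txn=BusRd  M[L2]=30
step 6: P1: store L3 := 42  ⟶  IM  (L3)  txn=BusUpgr+Flush  M[L3]=87
step 7: P1: load  L4  ⟶  IE  (L4)  txn=BusRd  M[L4]=90
step 8: P0: store L3 := 32  ⟶  MI  (L3)  txn=BusRdX+Flush  M[L3]=42
step 9: P0: load  L5  ⟶  EI  (L5)  txn=BusRd  M[L5]=50
step 10: P0: load  L3  ⟶  MI  (L3)  txn=∅  M[L3]=42
step 11: P1: load  L3  ⟶  OS  (L3)  txn=BusRd  M[L3]=42
step 12: P1: store L3 := 43  ⟶  IM  (L3)  txn=BusUpgr+Flush  M[L3]=32
step 13: P1: store L3 := 27  ⟶  IM  (L3)  txn=∅  M[L3]=32
step 14: P0: load  L3  ⟶  SO  (L3)  txn=BusRd  M[L3]=32
step 15: P1: store L2 := 42  ⟶  IM  (L2)  txn=BusRdX  M[L2]=30
step 16: P1: store L0 := 91  ⟶  IM  (L0)  txn=BusRdX  M[L0]=40
step 17: P0: load  L0  ⟶  SO  (L0)  txn=BusRd  M[L0]=40
step 18: P0: store L3 := 22  ⟶  MI  (L3)  txn=BusUpgr+Flush  M[L3]=27
step 19: P0: load  L3  ⟶  MI  (L3)  txn=∅  M[L3]=27
step 20: P0: load  L1  ⟶  EI  (L1)  txn=BusRd  M[L1]=20
step 21: P1: load  L3  ⟶  OS  (L3)  txn=BusRd  M[L3]=27
step 22: P1: load  L3  ⟶  OS  (L3)  txn=∅  M[L3]=27
step 23: P1: load  L3  ⟶  OS  (L3)  txn=∅  M[L3]=27
step 24: P1: load  L1  ⟶  SS  (L1)  txn=BusRd  M[L1]=20
step 25: P0: load  L4  ⟶  SS  (L4)  txn=BusRd  M[L4]=90
step 26: P1: load  L3  ⟶  OS  (L3)  txn=∅  M[L3]=27
step 27: P0: load  L1  ⟶  SS  (L1)  txn=∅  M[L1]=20
step 28: P0: load  L3  ⟶  OS  (L3)  txn=∅  M[L3]=27
step 29: P0: load  L3  ⟶  OS  (L3)  txn=∅  M[L3]=27

memory[L4] = 90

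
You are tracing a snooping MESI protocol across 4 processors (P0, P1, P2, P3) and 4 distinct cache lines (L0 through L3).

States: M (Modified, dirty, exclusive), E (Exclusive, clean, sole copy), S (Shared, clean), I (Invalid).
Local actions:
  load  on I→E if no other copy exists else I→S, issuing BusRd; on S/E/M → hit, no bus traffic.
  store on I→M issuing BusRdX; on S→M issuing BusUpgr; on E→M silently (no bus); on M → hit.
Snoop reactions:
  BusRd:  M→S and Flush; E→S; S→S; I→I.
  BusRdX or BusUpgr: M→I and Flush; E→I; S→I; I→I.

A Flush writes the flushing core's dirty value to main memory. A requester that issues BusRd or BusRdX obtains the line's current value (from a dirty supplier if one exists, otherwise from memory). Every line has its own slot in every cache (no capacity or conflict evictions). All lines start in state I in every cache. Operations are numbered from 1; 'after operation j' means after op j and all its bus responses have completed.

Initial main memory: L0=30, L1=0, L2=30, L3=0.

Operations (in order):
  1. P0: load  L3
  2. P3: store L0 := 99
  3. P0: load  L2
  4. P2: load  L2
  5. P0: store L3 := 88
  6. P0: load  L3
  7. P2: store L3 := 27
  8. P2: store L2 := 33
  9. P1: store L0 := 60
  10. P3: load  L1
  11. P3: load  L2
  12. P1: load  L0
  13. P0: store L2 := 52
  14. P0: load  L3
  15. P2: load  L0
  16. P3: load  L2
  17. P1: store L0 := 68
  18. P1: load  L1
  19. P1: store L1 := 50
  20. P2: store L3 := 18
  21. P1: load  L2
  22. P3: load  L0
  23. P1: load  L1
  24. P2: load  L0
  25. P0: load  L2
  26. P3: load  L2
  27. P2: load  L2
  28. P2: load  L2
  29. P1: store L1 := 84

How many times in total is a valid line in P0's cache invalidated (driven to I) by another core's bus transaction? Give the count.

invalidations = 3

step 1: P0: load  L3  ⟶  EIII  (L3)  txn=BusRd  M[L3]=0
step 2: P3: store L0 := 99  ⟶  IIIM  (L0)  txn=BusRdX  M[L0]=30
step 3: P0: load  L2  ⟶  EIII  (L2)  txn=BusRd  M[L2]=30
step 4: P2: load  L2  ⟶  SISI  (L2)  txn=BusRd  M[L2]=30
step 5: P0: store L3 := 88  ⟶  MIII  (L3)  txn=∅  M[L3]=0
step 6: P0: load  L3  ⟶  MIII  (L3)  txn=∅  M[L3]=0
step 7: P2: store L3 := 27  ⟶  IIMI  (L3)  txn=BusRdX+Flush  M[L3]=88
step 8: P2: store L2 := 33  ⟶  IIMI  (L2)  txn=BusUpgr  M[L2]=30
step 9: P1: store L0 := 60  ⟶  IMII  (L0)  txn=BusRdX+Flush  M[L0]=99
step 10: P3: load  L1  ⟶  IIIE  (L1)  txn=BusRd  M[L1]=0
step 11: P3: load  L2  ⟶  IISS  (L2)  txn=BusRd+Flush  M[L2]=33
step 12: P1: load  L0  ⟶  IMII  (L0)  txn=∅  M[L0]=99
step 13: P0: store L2 := 52  ⟶  MIII  (L2)  txn=BusRdX  M[L2]=33
step 14: P0: load  L3  ⟶  SISI  (L3)  txn=BusRd+Flush  M[L3]=27
step 15: P2: load  L0  ⟶  ISSI  (L0)  txn=BusRd+Flush  M[L0]=60
step 16: P3: load  L2  ⟶  SIIS  (L2)  txn=BusRd+Flush  M[L2]=52
step 17: P1: store L0 := 68  ⟶  IMII  (L0)  txn=BusUpgr  M[L0]=60
step 18: P1: load  L1  ⟶  ISIS  (L1)  txn=BusRd  M[L1]=0
step 19: P1: store L1 := 50  ⟶  IMII  (L1)  txn=BusUpgr  M[L1]=0
step 20: P2: store L3 := 18  ⟶  IIMI  (L3)  txn=BusUpgr  M[L3]=27
step 21: P1: load  L2  ⟶  SSIS  (L2)  txn=BusRd  M[L2]=52
step 22: P3: load  L0  ⟶  ISIS  (L0)  txn=BusRd+Flush  M[L0]=68
step 23: P1: load  L1  ⟶  IMII  (L1)  txn=∅  M[L1]=0
step 24: P2: load  L0  ⟶  ISSS  (L0)  txn=BusRd  M[L0]=68
step 25: P0: load  L2  ⟶  SSIS  (L2)  txn=∅  M[L2]=52
step 26: P3: load  L2  ⟶  SSIS  (L2)  txn=∅  M[L2]=52
step 27: P2: load  L2  ⟶  SSSS  (L2)  txn=BusRd  M[L2]=52
step 28: P2: load  L2  ⟶  SSSS  (L2)  txn=∅  M[L2]=52
step 29: P1: store L1 := 84  ⟶  IMII  (L1)  txn=∅  M[L1]=0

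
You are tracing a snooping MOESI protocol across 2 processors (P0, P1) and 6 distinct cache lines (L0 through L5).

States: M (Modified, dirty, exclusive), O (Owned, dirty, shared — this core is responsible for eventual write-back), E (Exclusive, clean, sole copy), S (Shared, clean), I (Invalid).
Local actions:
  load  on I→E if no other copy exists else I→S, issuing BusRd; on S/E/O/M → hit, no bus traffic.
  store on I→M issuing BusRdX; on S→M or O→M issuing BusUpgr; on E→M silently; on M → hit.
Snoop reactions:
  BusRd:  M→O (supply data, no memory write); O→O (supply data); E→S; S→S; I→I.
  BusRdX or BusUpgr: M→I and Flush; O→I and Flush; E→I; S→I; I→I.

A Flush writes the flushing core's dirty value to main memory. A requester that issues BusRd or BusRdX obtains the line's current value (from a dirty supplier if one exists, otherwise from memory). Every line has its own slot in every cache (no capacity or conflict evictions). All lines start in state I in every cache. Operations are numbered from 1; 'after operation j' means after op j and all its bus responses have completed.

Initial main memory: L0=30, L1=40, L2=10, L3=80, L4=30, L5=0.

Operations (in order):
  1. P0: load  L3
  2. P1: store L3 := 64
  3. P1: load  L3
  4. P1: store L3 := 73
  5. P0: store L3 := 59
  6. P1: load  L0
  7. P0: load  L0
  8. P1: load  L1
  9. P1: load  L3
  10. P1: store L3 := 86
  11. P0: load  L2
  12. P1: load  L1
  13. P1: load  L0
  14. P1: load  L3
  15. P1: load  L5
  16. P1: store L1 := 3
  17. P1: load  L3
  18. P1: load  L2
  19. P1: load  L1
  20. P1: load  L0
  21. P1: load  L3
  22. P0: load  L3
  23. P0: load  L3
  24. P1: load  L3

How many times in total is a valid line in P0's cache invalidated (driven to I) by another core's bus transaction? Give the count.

invalidations = 2

1. P0: load  L3  bus=[BusRd]  L3: P0=E P1=I  mem[L3]=80
2. P1: store L3 := 64  bus=[BusRdX]  L3: P0=I P1=M  mem[L3]=80
3. P1: load  L3  bus=[-]  L3: P0=I P1=M  mem[L3]=80
4. P1: store L3 := 73  bus=[-]  L3: P0=I P1=M  mem[L3]=80
5. P0: store L3 := 59  bus=[BusRdX,Flush]  L3: P0=M P1=I  mem[L3]=73
6. P1: load  L0  bus=[BusRd]  L0: P0=I P1=E  mem[L0]=30
7. P0: load  L0  bus=[BusRd]  L0: P0=S P1=S  mem[L0]=30
8. P1: load  L1  bus=[BusRd]  L1: P0=I P1=E  mem[L1]=40
9. P1: load  L3  bus=[BusRd]  L3: P0=O P1=S  mem[L3]=73
10. P1: store L3 := 86  bus=[BusUpgr,Flush]  L3: P0=I P1=M  mem[L3]=59
11. P0: load  L2  bus=[BusRd]  L2: P0=E P1=I  mem[L2]=10
12. P1: load  L1  bus=[-]  L1: P0=I P1=E  mem[L1]=40
13. P1: load  L0  bus=[-]  L0: P0=S P1=S  mem[L0]=30
14. P1: load  L3  bus=[-]  L3: P0=I P1=M  mem[L3]=59
15. P1: load  L5  bus=[BusRd]  L5: P0=I P1=E  mem[L5]=0
16. P1: store L1 := 3  bus=[-]  L1: P0=I P1=M  mem[L1]=40
17. P1: load  L3  bus=[-]  L3: P0=I P1=M  mem[L3]=59
18. P1: load  L2  bus=[BusRd]  L2: P0=S P1=S  mem[L2]=10
19. P1: load  L1  bus=[-]  L1: P0=I P1=M  mem[L1]=40
20. P1: load  L0  bus=[-]  L0: P0=S P1=S  mem[L0]=30
21. P1: load  L3  bus=[-]  L3: P0=I P1=M  mem[L3]=59
22. P0: load  L3  bus=[BusRd]  L3: P0=S P1=O  mem[L3]=59
23. P0: load  L3  bus=[-]  L3: P0=S P1=O  mem[L3]=59
24. P1: load  L3  bus=[-]  L3: P0=S P1=O  mem[L3]=59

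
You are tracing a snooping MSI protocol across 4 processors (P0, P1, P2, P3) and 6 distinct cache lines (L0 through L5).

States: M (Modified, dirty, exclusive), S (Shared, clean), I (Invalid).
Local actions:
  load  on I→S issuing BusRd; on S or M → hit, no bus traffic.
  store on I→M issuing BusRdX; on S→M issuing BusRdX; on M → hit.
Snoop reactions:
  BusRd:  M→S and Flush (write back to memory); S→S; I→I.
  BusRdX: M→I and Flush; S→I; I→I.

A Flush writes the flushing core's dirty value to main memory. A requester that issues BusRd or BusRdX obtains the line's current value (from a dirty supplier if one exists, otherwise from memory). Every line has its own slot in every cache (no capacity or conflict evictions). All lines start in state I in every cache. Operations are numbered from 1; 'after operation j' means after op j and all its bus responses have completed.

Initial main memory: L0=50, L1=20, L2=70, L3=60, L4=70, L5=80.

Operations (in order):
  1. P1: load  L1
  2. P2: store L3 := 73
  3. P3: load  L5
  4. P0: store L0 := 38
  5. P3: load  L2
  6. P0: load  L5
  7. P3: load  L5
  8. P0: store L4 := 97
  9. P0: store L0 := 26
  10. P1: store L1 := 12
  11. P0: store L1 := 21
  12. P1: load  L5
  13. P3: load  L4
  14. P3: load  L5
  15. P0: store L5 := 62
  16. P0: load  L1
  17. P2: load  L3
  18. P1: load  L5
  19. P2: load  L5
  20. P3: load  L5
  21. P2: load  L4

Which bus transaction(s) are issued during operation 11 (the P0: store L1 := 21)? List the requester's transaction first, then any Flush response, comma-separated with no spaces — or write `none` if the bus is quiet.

bus = BusRdX,Flush

  op1 P1: load  L1 → I/S/I/I on L1; bus BusRd; mem=20
  op2 P2: store L3 := 73 → I/I/M/I on L3; bus BusRdX; mem=60
  op3 P3: load  L5 → I/I/I/S on L5; bus BusRd; mem=80
  op4 P0: store L0 := 38 → M/I/I/I on L0; bus BusRdX; mem=50
  op5 P3: load  L2 → I/I/I/S on L2; bus BusRd; mem=70
  op6 P0: load  L5 → S/I/I/S on L5; bus BusRd; mem=80
  op7 P3: load  L5 → S/I/I/S on L5; bus (none); mem=80
  op8 P0: store L4 := 97 → M/I/I/I on L4; bus BusRdX; mem=70
  op9 P0: store L0 := 26 → M/I/I/I on L0; bus (none); mem=50
  op10 P1: store L1 := 12 → I/M/I/I on L1; bus BusRdX; mem=20
  op11 P0: store L1 := 21 → M/I/I/I on L1; bus BusRdX Flush; mem=12
  op12 P1: load  L5 → S/S/I/S on L5; bus BusRd; mem=80
  op13 P3: load  L4 → S/I/I/S on L4; bus BusRd Flush; mem=97
  op14 P3: load  L5 → S/S/I/S on L5; bus (none); mem=80
  op15 P0: store L5 := 62 → M/I/I/I on L5; bus BusRdX; mem=80
  op16 P0: load  L1 → M/I/I/I on L1; bus (none); mem=12
  op17 P2: load  L3 → I/I/M/I on L3; bus (none); mem=60
  op18 P1: load  L5 → S/S/I/I on L5; bus BusRd Flush; mem=62
  op19 P2: load  L5 → S/S/S/I on L5; bus BusRd; mem=62
  op20 P3: load  L5 → S/S/S/S on L5; bus BusRd; mem=62
  op21 P2: load  L4 → S/I/S/S on L4; bus BusRd; mem=97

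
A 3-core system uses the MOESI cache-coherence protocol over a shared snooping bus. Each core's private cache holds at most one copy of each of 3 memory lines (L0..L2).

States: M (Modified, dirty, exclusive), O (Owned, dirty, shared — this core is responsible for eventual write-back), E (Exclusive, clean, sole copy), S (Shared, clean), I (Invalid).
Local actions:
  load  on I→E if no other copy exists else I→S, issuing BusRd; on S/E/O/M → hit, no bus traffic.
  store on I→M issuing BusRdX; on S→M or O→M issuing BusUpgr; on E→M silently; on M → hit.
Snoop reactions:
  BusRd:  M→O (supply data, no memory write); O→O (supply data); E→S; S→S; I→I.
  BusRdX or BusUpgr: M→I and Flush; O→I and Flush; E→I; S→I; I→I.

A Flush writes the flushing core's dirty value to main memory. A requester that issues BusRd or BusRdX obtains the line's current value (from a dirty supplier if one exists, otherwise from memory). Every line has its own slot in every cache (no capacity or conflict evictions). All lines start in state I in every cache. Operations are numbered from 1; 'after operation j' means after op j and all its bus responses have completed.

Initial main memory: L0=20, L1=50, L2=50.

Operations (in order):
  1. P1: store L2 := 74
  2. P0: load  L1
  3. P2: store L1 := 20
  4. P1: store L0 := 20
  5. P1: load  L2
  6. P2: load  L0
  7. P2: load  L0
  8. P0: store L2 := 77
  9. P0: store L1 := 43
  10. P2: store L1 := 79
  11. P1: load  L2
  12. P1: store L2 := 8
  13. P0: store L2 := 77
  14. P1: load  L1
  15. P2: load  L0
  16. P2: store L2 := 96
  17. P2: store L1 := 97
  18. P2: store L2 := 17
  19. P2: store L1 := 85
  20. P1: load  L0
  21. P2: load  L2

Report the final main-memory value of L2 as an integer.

memory[L2] = 77

1. P1: store L2 := 74  bus=[BusRdX]  L2: P0=I P1=M P2=I  mem[L2]=50
2. P0: load  L1  bus=[BusRd]  L1: P0=E P1=I P2=I  mem[L1]=50
3. P2: store L1 := 20  bus=[BusRdX]  L1: P0=I P1=I P2=M  mem[L1]=50
4. P1: store L0 := 20  bus=[BusRdX]  L0: P0=I P1=M P2=I  mem[L0]=20
5. P1: load  L2  bus=[-]  L2: P0=I P1=M P2=I  mem[L2]=50
6. P2: load  L0  bus=[BusRd]  L0: P0=I P1=O P2=S  mem[L0]=20
7. P2: load  L0  bus=[-]  L0: P0=I P1=O P2=S  mem[L0]=20
8. P0: store L2 := 77  bus=[BusRdX,Flush]  L2: P0=M P1=I P2=I  mem[L2]=74
9. P0: store L1 := 43  bus=[BusRdX,Flush]  L1: P0=M P1=I P2=I  mem[L1]=20
10. P2: store L1 := 79  bus=[BusRdX,Flush]  L1: P0=I P1=I P2=M  mem[L1]=43
11. P1: load  L2  bus=[BusRd]  L2: P0=O P1=S P2=I  mem[L2]=74
12. P1: store L2 := 8  bus=[BusUpgr,Flush]  L2: P0=I P1=M P2=I  mem[L2]=77
13. P0: store L2 := 77  bus=[BusRdX,Flush]  L2: P0=M P1=I P2=I  mem[L2]=8
14. P1: load  L1  bus=[BusRd]  L1: P0=I P1=S P2=O  mem[L1]=43
15. P2: load  L0  bus=[-]  L0: P0=I P1=O P2=S  mem[L0]=20
16. P2: store L2 := 96  bus=[BusRdX,Flush]  L2: P0=I P1=I P2=M  mem[L2]=77
17. P2: store L1 := 97  bus=[BusUpgr]  L1: P0=I P1=I P2=M  mem[L1]=43
18. P2: store L2 := 17  bus=[-]  L2: P0=I P1=I P2=M  mem[L2]=77
19. P2: store L1 := 85  bus=[-]  L1: P0=I P1=I P2=M  mem[L1]=43
20. P1: load  L0  bus=[-]  L0: P0=I P1=O P2=S  mem[L0]=20
21. P2: load  L2  bus=[-]  L2: P0=I P1=I P2=M  mem[L2]=77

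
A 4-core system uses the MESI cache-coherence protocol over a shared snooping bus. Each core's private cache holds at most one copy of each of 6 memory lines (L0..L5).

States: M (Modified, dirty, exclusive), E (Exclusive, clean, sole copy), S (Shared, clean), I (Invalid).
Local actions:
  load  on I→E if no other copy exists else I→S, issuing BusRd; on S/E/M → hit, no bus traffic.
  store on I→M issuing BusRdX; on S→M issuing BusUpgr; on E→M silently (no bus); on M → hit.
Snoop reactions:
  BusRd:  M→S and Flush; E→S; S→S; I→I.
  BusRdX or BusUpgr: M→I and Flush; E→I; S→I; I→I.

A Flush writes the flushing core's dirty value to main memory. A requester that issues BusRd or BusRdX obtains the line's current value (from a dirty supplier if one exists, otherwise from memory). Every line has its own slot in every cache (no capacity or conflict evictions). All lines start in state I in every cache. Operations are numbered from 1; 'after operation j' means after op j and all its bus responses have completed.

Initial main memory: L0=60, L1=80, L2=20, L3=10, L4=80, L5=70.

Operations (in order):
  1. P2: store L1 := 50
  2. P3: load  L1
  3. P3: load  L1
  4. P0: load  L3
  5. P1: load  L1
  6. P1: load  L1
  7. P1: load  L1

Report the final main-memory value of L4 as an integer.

[1] P2: store L1 := 50 | P0:I, P1:I, P2:M(50), P3:I | bus: BusRdX
[2] P3: load  L1 | P0:I, P1:I, P2:S(50), P3:S(50) | bus: BusRd,Flush
[3] P3: load  L1 | P0:I, P1:I, P2:S(50), P3:S(50) | bus: none
[4] P0: load  L3 | P0:E(10), P1:I, P2:I, P3:I | bus: BusRd
[5] P1: load  L1 | P0:I, P1:S(50), P2:S(50), P3:S(50) | bus: BusRd
[6] P1: load  L1 | P0:I, P1:S(50), P2:S(50), P3:S(50) | bus: none
[7] P1: load  L1 | P0:I, P1:S(50), P2:S(50), P3:S(50) | bus: none

memory[L4] = 80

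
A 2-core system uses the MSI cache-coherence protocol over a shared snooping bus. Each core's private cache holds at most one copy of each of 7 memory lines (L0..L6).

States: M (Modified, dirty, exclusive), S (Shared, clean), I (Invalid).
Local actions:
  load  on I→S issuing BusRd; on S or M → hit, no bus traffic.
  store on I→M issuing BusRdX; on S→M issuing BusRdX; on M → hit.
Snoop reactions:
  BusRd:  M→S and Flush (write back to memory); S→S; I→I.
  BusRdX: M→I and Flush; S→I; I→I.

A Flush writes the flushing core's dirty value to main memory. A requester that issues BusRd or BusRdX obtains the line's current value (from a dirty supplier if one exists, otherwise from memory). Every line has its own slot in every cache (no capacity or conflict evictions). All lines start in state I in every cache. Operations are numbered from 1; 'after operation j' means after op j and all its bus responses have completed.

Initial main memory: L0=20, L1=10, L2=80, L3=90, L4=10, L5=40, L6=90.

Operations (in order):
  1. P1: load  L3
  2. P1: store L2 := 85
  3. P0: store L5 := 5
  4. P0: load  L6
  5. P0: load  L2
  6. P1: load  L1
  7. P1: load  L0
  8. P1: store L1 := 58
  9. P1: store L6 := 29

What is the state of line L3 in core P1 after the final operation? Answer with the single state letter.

state = S

step 1: P1: load  L3  ⟶  IS  (L3)  txn=BusRd  M[L3]=90
step 2: P1: store L2 := 85  ⟶  IM  (L2)  txn=BusRdX  M[L2]=80
step 3: P0: store L5 := 5  ⟶  MI  (L5)  txn=BusRdX  M[L5]=40
step 4: P0: load  L6  ⟶  SI  (L6)  txn=BusRd  M[L6]=90
step 5: P0: load  L2  ⟶  SS  (L2)  txn=BusRd+Flush  M[L2]=85
step 6: P1: load  L1  ⟶  IS  (L1)  txn=BusRd  M[L1]=10
step 7: P1: load  L0  ⟶  IS  (L0)  txn=BusRd  M[L0]=20
step 8: P1: store L1 := 58  ⟶  IM  (L1)  txn=BusRdX  M[L1]=10
step 9: P1: store L6 := 29  ⟶  IM  (L6)  txn=BusRdX  M[L6]=90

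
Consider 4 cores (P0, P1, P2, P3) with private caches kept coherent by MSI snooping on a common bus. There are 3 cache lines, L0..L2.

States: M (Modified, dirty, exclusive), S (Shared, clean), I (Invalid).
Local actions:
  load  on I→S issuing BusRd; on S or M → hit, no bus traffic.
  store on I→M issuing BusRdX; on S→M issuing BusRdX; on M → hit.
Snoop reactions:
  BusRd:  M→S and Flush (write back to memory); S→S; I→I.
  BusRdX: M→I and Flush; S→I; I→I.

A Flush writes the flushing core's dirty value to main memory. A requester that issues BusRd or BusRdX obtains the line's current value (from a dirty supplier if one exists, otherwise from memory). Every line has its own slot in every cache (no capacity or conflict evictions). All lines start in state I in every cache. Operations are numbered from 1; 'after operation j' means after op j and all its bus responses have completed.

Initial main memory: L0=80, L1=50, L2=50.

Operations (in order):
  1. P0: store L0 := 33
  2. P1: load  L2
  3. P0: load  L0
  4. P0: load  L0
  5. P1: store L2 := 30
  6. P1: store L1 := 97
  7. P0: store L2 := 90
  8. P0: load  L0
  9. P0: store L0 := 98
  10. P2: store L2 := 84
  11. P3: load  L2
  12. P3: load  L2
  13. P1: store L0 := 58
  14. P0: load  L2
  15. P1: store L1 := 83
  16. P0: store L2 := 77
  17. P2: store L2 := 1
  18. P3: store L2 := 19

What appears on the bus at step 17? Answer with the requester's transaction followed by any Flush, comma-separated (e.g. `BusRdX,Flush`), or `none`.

[1] P0: store L0 := 33 | P0:M(33), P1:I, P2:I, P3:I | bus: BusRdX
[2] P1: load  L2 | P0:I, P1:S(50), P2:I, P3:I | bus: BusRd
[3] P0: load  L0 | P0:M(33), P1:I, P2:I, P3:I | bus: none
[4] P0: load  L0 | P0:M(33), P1:I, P2:I, P3:I | bus: none
[5] P1: store L2 := 30 | P0:I, P1:M(30), P2:I, P3:I | bus: BusRdX
[6] P1: store L1 := 97 | P0:I, P1:M(97), P2:I, P3:I | bus: BusRdX
[7] P0: store L2 := 90 | P0:M(90), P1:I, P2:I, P3:I | bus: BusRdX,Flush
[8] P0: load  L0 | P0:M(33), P1:I, P2:I, P3:I | bus: none
[9] P0: store L0 := 98 | P0:M(98), P1:I, P2:I, P3:I | bus: none
[10] P2: store L2 := 84 | P0:I, P1:I, P2:M(84), P3:I | bus: BusRdX,Flush
[11] P3: load  L2 | P0:I, P1:I, P2:S(84), P3:S(84) | bus: BusRd,Flush
[12] P3: load  L2 | P0:I, P1:I, P2:S(84), P3:S(84) | bus: none
[13] P1: store L0 := 58 | P0:I, P1:M(58), P2:I, P3:I | bus: BusRdX,Flush
[14] P0: load  L2 | P0:S(84), P1:I, P2:S(84), P3:S(84) | bus: BusRd
[15] P1: store L1 := 83 | P0:I, P1:M(83), P2:I, P3:I | bus: none
[16] P0: store L2 := 77 | P0:M(77), P1:I, P2:I, P3:I | bus: BusRdX
[17] P2: store L2 := 1 | P0:I, P1:I, P2:M(1), P3:I | bus: BusRdX,Flush
[18] P3: store L2 := 19 | P0:I, P1:I, P2:I, P3:M(19) | bus: BusRdX,Flush

bus = BusRdX,Flush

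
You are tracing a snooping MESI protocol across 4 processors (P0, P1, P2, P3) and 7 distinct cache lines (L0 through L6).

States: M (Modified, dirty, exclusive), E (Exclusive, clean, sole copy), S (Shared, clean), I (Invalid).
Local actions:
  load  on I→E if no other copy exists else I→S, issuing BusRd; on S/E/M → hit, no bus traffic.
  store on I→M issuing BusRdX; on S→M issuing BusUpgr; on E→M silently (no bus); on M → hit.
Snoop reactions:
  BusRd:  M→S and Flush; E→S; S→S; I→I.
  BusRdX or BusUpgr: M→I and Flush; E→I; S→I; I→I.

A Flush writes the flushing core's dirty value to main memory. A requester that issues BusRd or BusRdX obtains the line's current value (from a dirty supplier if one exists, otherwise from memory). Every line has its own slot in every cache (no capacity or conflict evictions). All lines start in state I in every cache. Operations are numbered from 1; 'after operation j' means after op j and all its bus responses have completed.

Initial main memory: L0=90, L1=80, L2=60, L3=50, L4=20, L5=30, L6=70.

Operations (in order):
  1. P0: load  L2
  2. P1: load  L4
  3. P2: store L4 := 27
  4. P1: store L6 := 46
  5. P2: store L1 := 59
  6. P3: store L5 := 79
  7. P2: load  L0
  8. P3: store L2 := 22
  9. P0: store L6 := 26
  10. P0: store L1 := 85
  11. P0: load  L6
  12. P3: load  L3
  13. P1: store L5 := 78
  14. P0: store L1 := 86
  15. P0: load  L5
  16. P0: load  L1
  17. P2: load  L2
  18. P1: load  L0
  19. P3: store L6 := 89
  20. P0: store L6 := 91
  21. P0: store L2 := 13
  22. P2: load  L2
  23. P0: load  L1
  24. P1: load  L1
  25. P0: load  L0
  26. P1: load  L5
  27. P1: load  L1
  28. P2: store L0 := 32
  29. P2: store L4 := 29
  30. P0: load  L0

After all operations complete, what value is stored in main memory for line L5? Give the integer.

step 1: P0: load  L2  ⟶  EIII  (L2)  txn=BusRd  M[L2]=60
step 2: P1: load  L4  ⟶  IEII  (L4)  txn=BusRd  M[L4]=20
step 3: P2: store L4 := 27  ⟶  IIMI  (L4)  txn=BusRdX  M[L4]=20
step 4: P1: store L6 := 46  ⟶  IMII  (L6)  txn=BusRdX  M[L6]=70
step 5: P2: store L1 := 59  ⟶  IIMI  (L1)  txn=BusRdX  M[L1]=80
step 6: P3: store L5 := 79  ⟶  IIIM  (L5)  txn=BusRdX  M[L5]=30
step 7: P2: load  L0  ⟶  IIEI  (L0)  txn=BusRd  M[L0]=90
step 8: P3: store L2 := 22  ⟶  IIIM  (L2)  txn=BusRdX  M[L2]=60
step 9: P0: store L6 := 26  ⟶  MIII  (L6)  txn=BusRdX+Flush  M[L6]=46
step 10: P0: store L1 := 85  ⟶  MIII  (L1)  txn=BusRdX+Flush  M[L1]=59
step 11: P0: load  L6  ⟶  MIII  (L6)  txn=∅  M[L6]=46
step 12: P3: load  L3  ⟶  IIIE  (L3)  txn=BusRd  M[L3]=50
step 13: P1: store L5 := 78  ⟶  IMII  (L5)  txn=BusRdX+Flush  M[L5]=79
step 14: P0: store L1 := 86  ⟶  MIII  (L1)  txn=∅  M[L1]=59
step 15: P0: load  L5  ⟶  SSII  (L5)  txn=BusRd+Flush  M[L5]=78
step 16: P0: load  L1  ⟶  MIII  (L1)  txn=∅  M[L1]=59
step 17: P2: load  L2  ⟶  IISS  (L2)  txn=BusRd+Flush  M[L2]=22
step 18: P1: load  L0  ⟶  ISSI  (L0)  txn=BusRd  M[L0]=90
step 19: P3: store L6 := 89  ⟶  IIIM  (L6)  txn=BusRdX+Flush  M[L6]=26
step 20: P0: store L6 := 91  ⟶  MIII  (L6)  txn=BusRdX+Flush  M[L6]=89
step 21: P0: store L2 := 13  ⟶  MIII  (L2)  txn=BusRdX  M[L2]=22
step 22: P2: load  L2  ⟶  SISI  (L2)  txn=BusRd+Flush  M[L2]=13
step 23: P0: load  L1  ⟶  MIII  (L1)  txn=∅  M[L1]=59
step 24: P1: load  L1  ⟶  SSII  (L1)  txn=BusRd+Flush  M[L1]=86
step 25: P0: load  L0  ⟶  SSSI  (L0)  txn=BusRd  M[L0]=90
step 26: P1: load  L5  ⟶  SSII  (L5)  txn=∅  M[L5]=78
step 27: P1: load  L1  ⟶  SSII  (L1)  txn=∅  M[L1]=86
step 28: P2: store L0 := 32  ⟶  IIMI  (L0)  txn=BusUpgr  M[L0]=90
step 29: P2: store L4 := 29  ⟶  IIMI  (L4)  txn=∅  M[L4]=20
step 30: P0: load  L0  ⟶  SISI  (L0)  txn=BusRd+Flush  M[L0]=32

memory[L5] = 78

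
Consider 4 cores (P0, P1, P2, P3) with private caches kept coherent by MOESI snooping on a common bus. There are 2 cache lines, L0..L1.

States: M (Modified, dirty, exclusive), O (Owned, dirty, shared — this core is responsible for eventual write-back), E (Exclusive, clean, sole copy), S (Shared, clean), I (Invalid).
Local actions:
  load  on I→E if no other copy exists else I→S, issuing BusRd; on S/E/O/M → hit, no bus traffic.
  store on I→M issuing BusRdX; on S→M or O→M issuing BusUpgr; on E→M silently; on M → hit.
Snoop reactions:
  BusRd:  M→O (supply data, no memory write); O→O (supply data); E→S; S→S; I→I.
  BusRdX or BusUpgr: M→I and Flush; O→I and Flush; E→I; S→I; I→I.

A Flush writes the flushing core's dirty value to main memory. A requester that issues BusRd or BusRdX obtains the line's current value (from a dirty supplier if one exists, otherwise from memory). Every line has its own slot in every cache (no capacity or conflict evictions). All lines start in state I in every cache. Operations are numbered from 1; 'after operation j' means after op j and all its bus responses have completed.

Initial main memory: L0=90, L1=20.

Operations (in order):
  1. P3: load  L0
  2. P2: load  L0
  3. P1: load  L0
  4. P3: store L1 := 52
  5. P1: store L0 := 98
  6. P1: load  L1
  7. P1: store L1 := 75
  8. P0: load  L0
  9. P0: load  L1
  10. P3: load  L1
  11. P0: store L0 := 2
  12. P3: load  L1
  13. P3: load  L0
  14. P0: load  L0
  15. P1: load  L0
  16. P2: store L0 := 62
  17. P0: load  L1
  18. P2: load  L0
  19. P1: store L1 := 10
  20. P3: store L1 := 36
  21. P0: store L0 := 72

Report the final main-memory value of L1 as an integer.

  op1 P3: load  L0 → I/I/I/E on L0; bus BusRd; mem=90
  op2 P2: load  L0 → I/I/S/S on L0; bus BusRd; mem=90
  op3 P1: load  L0 → I/S/S/S on L0; bus BusRd; mem=90
  op4 P3: store L1 := 52 → I/I/I/M on L1; bus BusRdX; mem=20
  op5 P1: store L0 := 98 → I/M/I/I on L0; bus BusUpgr; mem=90
  op6 P1: load  L1 → I/S/I/O on L1; bus BusRd; mem=20
  op7 P1: store L1 := 75 → I/M/I/I on L1; bus BusUpgr Flush; mem=52
  op8 P0: load  L0 → S/O/I/I on L0; bus BusRd; mem=90
  op9 P0: load  L1 → S/O/I/I on L1; bus BusRd; mem=52
  op10 P3: load  L1 → S/O/I/S on L1; bus BusRd; mem=52
  op11 P0: store L0 := 2 → M/I/I/I on L0; bus BusUpgr Flush; mem=98
  op12 P3: load  L1 → S/O/I/S on L1; bus (none); mem=52
  op13 P3: load  L0 → O/I/I/S on L0; bus BusRd; mem=98
  op14 P0: load  L0 → O/I/I/S on L0; bus (none); mem=98
  op15 P1: load  L0 → O/S/I/S on L0; bus BusRd; mem=98
  op16 P2: store L0 := 62 → I/I/M/I on L0; bus BusRdX Flush; mem=2
  op17 P0: load  L1 → S/O/I/S on L1; bus (none); mem=52
  op18 P2: load  L0 → I/I/M/I on L0; bus (none); mem=2
  op19 P1: store L1 := 10 → I/M/I/I on L1; bus BusUpgr; mem=52
  op20 P3: store L1 := 36 → I/I/I/M on L1; bus BusRdX Flush; mem=10
  op21 P0: store L0 := 72 → M/I/I/I on L0; bus BusRdX Flush; mem=62

memory[L1] = 10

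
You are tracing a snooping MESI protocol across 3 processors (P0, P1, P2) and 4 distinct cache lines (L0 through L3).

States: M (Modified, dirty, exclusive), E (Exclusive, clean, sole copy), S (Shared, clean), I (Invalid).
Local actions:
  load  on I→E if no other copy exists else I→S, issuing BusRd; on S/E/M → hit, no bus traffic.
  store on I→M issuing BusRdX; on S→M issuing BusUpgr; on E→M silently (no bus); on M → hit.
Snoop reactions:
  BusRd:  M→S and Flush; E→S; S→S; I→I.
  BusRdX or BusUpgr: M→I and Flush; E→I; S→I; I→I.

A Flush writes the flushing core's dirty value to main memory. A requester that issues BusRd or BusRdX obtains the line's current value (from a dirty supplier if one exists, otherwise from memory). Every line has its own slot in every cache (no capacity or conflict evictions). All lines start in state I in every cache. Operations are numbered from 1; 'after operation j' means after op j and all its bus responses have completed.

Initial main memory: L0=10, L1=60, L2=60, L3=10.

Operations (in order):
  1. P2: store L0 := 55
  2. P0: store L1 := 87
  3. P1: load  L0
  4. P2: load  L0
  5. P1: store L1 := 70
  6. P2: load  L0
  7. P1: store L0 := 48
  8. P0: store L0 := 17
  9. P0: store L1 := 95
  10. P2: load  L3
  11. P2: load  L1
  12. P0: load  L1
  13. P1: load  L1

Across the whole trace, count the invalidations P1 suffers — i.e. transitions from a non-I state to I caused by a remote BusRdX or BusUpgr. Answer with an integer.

invalidations = 2

  op1 P2: store L0 := 55 → I/I/M on L0; bus BusRdX; mem=10
  op2 P0: store L1 := 87 → M/I/I on L1; bus BusRdX; mem=60
  op3 P1: load  L0 → I/S/S on L0; bus BusRd Flush; mem=55
  op4 P2: load  L0 → I/S/S on L0; bus (none); mem=55
  op5 P1: store L1 := 70 → I/M/I on L1; bus BusRdX Flush; mem=87
  op6 P2: load  L0 → I/S/S on L0; bus (none); mem=55
  op7 P1: store L0 := 48 → I/M/I on L0; bus BusUpgr; mem=55
  op8 P0: store L0 := 17 → M/I/I on L0; bus BusRdX Flush; mem=48
  op9 P0: store L1 := 95 → M/I/I on L1; bus BusRdX Flush; mem=70
  op10 P2: load  L3 → I/I/E on L3; bus BusRd; mem=10
  op11 P2: load  L1 → S/I/S on L1; bus BusRd Flush; mem=95
  op12 P0: load  L1 → S/I/S on L1; bus (none); mem=95
  op13 P1: load  L1 → S/S/S on L1; bus BusRd; mem=95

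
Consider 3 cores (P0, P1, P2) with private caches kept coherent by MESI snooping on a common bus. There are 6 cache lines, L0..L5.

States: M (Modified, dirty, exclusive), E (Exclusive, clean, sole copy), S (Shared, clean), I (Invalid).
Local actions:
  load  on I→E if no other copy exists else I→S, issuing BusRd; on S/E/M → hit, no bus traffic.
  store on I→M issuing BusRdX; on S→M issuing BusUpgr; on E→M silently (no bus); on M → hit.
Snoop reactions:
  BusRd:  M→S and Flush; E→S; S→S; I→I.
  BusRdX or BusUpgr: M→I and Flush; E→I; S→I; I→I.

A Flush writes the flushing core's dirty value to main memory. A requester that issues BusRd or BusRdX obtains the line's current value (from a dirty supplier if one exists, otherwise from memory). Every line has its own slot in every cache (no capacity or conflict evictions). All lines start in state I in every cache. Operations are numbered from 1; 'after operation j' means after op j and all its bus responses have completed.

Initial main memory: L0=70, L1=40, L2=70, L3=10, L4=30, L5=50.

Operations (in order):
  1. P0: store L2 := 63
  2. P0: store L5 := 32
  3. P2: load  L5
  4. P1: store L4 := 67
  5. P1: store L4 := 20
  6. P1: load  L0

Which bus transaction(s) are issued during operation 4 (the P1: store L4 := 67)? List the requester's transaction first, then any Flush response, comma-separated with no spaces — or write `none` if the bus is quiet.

[1] P0: store L2 := 63 | P0:M(63), P1:I, P2:I | bus: BusRdX
[2] P0: store L5 := 32 | P0:M(32), P1:I, P2:I | bus: BusRdX
[3] P2: load  L5 | P0:S(32), P1:I, P2:S(32) | bus: BusRd,Flush
[4] P1: store L4 := 67 | P0:I, P1:M(67), P2:I | bus: BusRdX
[5] P1: store L4 := 20 | P0:I, P1:M(20), P2:I | bus: none
[6] P1: load  L0 | P0:I, P1:E(70), P2:I | bus: BusRd

bus = BusRdX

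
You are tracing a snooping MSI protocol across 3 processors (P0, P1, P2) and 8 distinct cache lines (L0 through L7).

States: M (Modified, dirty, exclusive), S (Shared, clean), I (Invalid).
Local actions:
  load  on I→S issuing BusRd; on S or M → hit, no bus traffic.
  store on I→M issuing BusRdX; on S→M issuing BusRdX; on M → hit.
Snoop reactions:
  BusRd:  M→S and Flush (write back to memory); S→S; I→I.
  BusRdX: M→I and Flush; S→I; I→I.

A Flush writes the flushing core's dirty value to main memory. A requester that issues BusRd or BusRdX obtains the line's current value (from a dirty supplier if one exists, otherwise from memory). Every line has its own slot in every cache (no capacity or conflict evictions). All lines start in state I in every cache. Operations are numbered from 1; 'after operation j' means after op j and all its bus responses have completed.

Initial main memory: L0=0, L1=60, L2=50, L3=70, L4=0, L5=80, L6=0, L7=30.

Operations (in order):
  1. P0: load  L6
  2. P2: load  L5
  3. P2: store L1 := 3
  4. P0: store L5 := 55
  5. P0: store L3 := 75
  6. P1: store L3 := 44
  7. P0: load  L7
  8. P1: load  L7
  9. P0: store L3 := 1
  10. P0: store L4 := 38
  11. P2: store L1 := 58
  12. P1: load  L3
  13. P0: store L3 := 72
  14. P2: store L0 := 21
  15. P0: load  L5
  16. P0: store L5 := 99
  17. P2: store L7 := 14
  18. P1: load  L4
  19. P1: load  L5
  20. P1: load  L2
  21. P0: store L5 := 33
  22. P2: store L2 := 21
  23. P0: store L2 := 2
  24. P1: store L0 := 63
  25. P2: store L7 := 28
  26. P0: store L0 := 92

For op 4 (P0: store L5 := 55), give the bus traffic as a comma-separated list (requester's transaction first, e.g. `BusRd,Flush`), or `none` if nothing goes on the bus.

bus = BusRdX

[1] P0: load  L6 | P0:S(0), P1:I, P2:I | bus: BusRd
[2] P2: load  L5 | P0:I, P1:I, P2:S(80) | bus: BusRd
[3] P2: store L1 := 3 | P0:I, P1:I, P2:M(3) | bus: BusRdX
[4] P0: store L5 := 55 | P0:M(55), P1:I, P2:I | bus: BusRdX
[5] P0: store L3 := 75 | P0:M(75), P1:I, P2:I | bus: BusRdX
[6] P1: store L3 := 44 | P0:I, P1:M(44), P2:I | bus: BusRdX,Flush
[7] P0: load  L7 | P0:S(30), P1:I, P2:I | bus: BusRd
[8] P1: load  L7 | P0:S(30), P1:S(30), P2:I | bus: BusRd
[9] P0: store L3 := 1 | P0:M(1), P1:I, P2:I | bus: BusRdX,Flush
[10] P0: store L4 := 38 | P0:M(38), P1:I, P2:I | bus: BusRdX
[11] P2: store L1 := 58 | P0:I, P1:I, P2:M(58) | bus: none
[12] P1: load  L3 | P0:S(1), P1:S(1), P2:I | bus: BusRd,Flush
[13] P0: store L3 := 72 | P0:M(72), P1:I, P2:I | bus: BusRdX
[14] P2: store L0 := 21 | P0:I, P1:I, P2:M(21) | bus: BusRdX
[15] P0: load  L5 | P0:M(55), P1:I, P2:I | bus: none
[16] P0: store L5 := 99 | P0:M(99), P1:I, P2:I | bus: none
[17] P2: store L7 := 14 | P0:I, P1:I, P2:M(14) | bus: BusRdX
[18] P1: load  L4 | P0:S(38), P1:S(38), P2:I | bus: BusRd,Flush
[19] P1: load  L5 | P0:S(99), P1:S(99), P2:I | bus: BusRd,Flush
[20] P1: load  L2 | P0:I, P1:S(50), P2:I | bus: BusRd
[21] P0: store L5 := 33 | P0:M(33), P1:I, P2:I | bus: BusRdX
[22] P2: store L2 := 21 | P0:I, P1:I, P2:M(21) | bus: BusRdX
[23] P0: store L2 := 2 | P0:M(2), P1:I, P2:I | bus: BusRdX,Flush
[24] P1: store L0 := 63 | P0:I, P1:M(63), P2:I | bus: BusRdX,Flush
[25] P2: store L7 := 28 | P0:I, P1:I, P2:M(28) | bus: none
[26] P0: store L0 := 92 | P0:M(92), P1:I, P2:I | bus: BusRdX,Flush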